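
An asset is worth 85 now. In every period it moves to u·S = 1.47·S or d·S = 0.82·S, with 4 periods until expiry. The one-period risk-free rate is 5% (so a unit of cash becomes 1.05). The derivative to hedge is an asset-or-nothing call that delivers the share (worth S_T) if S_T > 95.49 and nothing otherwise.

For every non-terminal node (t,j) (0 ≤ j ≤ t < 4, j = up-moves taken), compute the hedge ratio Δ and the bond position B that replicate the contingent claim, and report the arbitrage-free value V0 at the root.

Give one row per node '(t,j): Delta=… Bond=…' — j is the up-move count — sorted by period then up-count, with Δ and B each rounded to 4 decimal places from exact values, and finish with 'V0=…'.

(0,0): Delta=1.3489 Bond=-56.8110
(1,0): Delta=1.3761 Bond=-61.5452
(1,1): Delta=1.3212 Bond=-56.1935
(2,0): Delta=1.1203 Bond=-50.0055
(2,1): Delta=1.6366 Bond=-91.3144
(2,2): Delta=1.0000 Bond=0.0000
(3,0): Delta=0.0000 Bond=0.0000
(3,1): Delta=2.2615 Bond=-148.3859
(3,2): Delta=1.0000 Bond=0.0000
(3,3): Delta=1.0000 Bond=0.0000
V0=57.8463

No-arbitrage ⇒ martingale measure with p* = (R−d)/(u−d) = 0.3538.
Terminal payoffs: V(4,0)=0.0000, V(4,1)=0.0000, V(4,2)=123.5041, V(4,3)=221.4037, V(4,4)=396.9065
Node (3,0) S=46.8663: V=(p*·0.0000+(1−p*)·0.0000)/1.05=0.0000; Δ=(0.0000−0.0000)/(68.8934−38.4303)=0.0000; B=V−Δ·S=0.0000
Node (3,1) S=84.0164: V=(p*·123.5041+(1−p*)·0.0000)/1.05=41.6204; Δ=(123.5041−0.0000)/(123.5041−68.8934)=2.2615; B=V−Δ·S=-148.3859
Node (3,2) S=150.6147: V=(p*·221.4037+(1−p*)·123.5041)/1.05=150.6147; Δ=(221.4037−123.5041)/(221.4037−123.5041)=1.0000; B=V−Δ·S=0.0000
Node (3,3) S=270.0045: V=(p*·396.9065+(1−p*)·221.4037)/1.05=270.0045; Δ=(396.9065−221.4037)/(396.9065−221.4037)=1.0000; B=V−Δ·S=0.0000
Node (2,0) S=57.1540: V=(p*·41.6204+(1−p*)·0.0000)/1.05=14.0259; Δ=(41.6204−0.0000)/(84.0164−46.8663)=1.1203; B=V−Δ·S=-50.0055
Node (2,1) S=102.4590: V=(p*·150.6147+(1−p*)·41.6204)/1.05=76.3692; Δ=(150.6147−41.6204)/(150.6147−84.0164)=1.6366; B=V−Δ·S=-91.3144
Node (2,2) S=183.6765: V=(p*·270.0045+(1−p*)·150.6147)/1.05=183.6765; Δ=(270.0045−150.6147)/(270.0045−150.6147)=1.0000; B=V−Δ·S=0.0000
Node (1,0) S=69.7000: V=(p*·76.3692+(1−p*)·14.0259)/1.05=34.3675; Δ=(76.3692−14.0259)/(102.4590−57.1540)=1.3761; B=V−Δ·S=-61.5452
Node (1,1) S=124.9500: V=(p*·183.6765+(1−p*)·76.3692)/1.05=108.8947; Δ=(183.6765−76.3692)/(183.6765−102.4590)=1.3212; B=V−Δ·S=-56.1935
Node (0,0) S=85.0000: V=(p*·108.8947+(1−p*)·34.3675)/1.05=57.8463; Δ=(108.8947−34.3675)/(124.9500−69.7000)=1.3489; B=V−Δ·S=-56.8110
Self-financing check: at every node Δ·S+B equals the discounted successor values.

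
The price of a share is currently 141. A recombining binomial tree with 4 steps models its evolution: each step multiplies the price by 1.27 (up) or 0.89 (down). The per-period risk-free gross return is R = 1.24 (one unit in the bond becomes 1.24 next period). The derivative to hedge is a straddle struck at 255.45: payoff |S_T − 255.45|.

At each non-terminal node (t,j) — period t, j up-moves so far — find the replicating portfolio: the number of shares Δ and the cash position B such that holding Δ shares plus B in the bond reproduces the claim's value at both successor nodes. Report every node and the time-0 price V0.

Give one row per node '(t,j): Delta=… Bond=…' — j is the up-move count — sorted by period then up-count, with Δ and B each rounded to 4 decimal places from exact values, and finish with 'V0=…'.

Under the risk-neutral measure, an up-move has probability p* = (R−d)/(u−d) = 0.9211 and values discount at R = 1.24.
At expiry t=4: V(4,0)=166.9834, V(4,1)=129.2112, V(4,2)=75.3115, V(4,3)=1.6016, V(4,4)=111.3539
Node (3,0) S=99.4006: V=(p*·129.2112+(1−p*)·166.9834)/1.24=106.6074; Δ=(129.2112−166.9834)/(126.2388−88.4666)=-1.0000; B=V−Δ·S=206.0081
Node (3,1) S=141.8413: V=(p*·75.3115+(1−p*)·129.2112)/1.24=64.1667; Δ=(75.3115−129.2112)/(180.1385−126.2388)=-1.0000; B=V−Δ·S=206.0081
Node (3,2) S=202.4028: V=(p*·1.6016+(1−p*)·75.3115)/1.24=5.9845; Δ=(1.6016−75.3115)/(257.0516−180.1385)=-0.9584; B=V−Δ·S=199.9579
Node (3,3) S=288.8220: V=(p*·111.3539+(1−p*)·1.6016)/1.24=82.8139; Δ=(111.3539−1.6016)/(366.8039−257.0516)=1.0000; B=V−Δ·S=-206.0081
Node (2,0) S=111.6861: V=(p*·64.1667+(1−p*)·106.6074)/1.24=54.4494; Δ=(64.1667−106.6074)/(141.8413−99.4006)=-1.0000; B=V−Δ·S=166.1355
Node (2,1) S=159.3723: V=(p*·5.9845+(1−p*)·64.1667)/1.24=8.5305; Δ=(5.9845−64.1667)/(202.4028−141.8413)=-0.9607; B=V−Δ·S=161.6416
Node (2,2) S=227.4189: V=(p*·82.8139+(1−p*)·5.9845)/1.24=61.8939; Δ=(82.8139−5.9845)/(288.8220−202.4028)=0.8890; B=V−Δ·S=-140.2888
Node (1,0) S=125.4900: V=(p*·8.5305+(1−p*)·54.4494)/1.24=9.8030; Δ=(8.5305−54.4494)/(159.3723−111.6861)=-0.9629; B=V−Δ·S=130.6422
Node (1,1) S=179.0700: V=(p*·61.8939+(1−p*)·8.5305)/1.24=46.5169; Δ=(61.8939−8.5305)/(227.4189−159.3723)=0.7842; B=V−Δ·S=-93.9131
Node (0,0) S=141.0000: V=(p*·46.5169+(1−p*)·9.8030)/1.24=35.1762; Δ=(46.5169−9.8030)/(179.0700−125.4900)=0.6852; B=V−Δ·S=-61.4395
The time-0 hedge costs 35.1762, which is the no-arbitrage price.

(0,0): Delta=0.6852 Bond=-61.4395
(1,0): Delta=-0.9629 Bond=130.6422
(1,1): Delta=0.7842 Bond=-93.9131
(2,0): Delta=-1.0000 Bond=166.1355
(2,1): Delta=-0.9607 Bond=161.6416
(2,2): Delta=0.8890 Bond=-140.2888
(3,0): Delta=-1.0000 Bond=206.0081
(3,1): Delta=-1.0000 Bond=206.0081
(3,2): Delta=-0.9584 Bond=199.9579
(3,3): Delta=1.0000 Bond=-206.0081
V0=35.1762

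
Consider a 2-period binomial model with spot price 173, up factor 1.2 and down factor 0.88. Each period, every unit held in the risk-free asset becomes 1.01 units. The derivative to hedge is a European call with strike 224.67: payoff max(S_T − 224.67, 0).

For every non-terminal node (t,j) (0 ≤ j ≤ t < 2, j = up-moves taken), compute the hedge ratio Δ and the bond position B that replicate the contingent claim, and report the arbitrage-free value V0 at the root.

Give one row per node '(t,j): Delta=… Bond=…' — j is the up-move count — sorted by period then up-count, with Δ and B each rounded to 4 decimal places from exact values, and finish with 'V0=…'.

No-arbitrage ⇒ martingale measure with p* = (R−d)/(u−d) = 0.4063.
Terminal values V(2,·): V(2,0)=0.0000, V(2,1)=0.0000, V(2,2)=24.4500
  t=1,j=0: stock 152.2400 → up 182.6880 (V=0.0000), down 133.9712 (V=0.0000). Price 0.0000; hedge Δ=0.0000, bond B=0.0000.
  t=1,j=1: stock 207.6000 → up 249.1200 (V=24.4500), down 182.6880 (V=0.0000). Price 9.8345; hedge Δ=0.3680, bond B=-66.5718.
  t=0,j=0: stock 173.0000 → up 207.6000 (V=9.8345), down 152.2400 (V=0.0000). Price 3.9557; hedge Δ=0.1776, bond B=-26.7770.
Root portfolio cost Δ·173+B reproduces V0=3.9557.

(0,0): Delta=0.1776 Bond=-26.7770
(1,0): Delta=0.0000 Bond=0.0000
(1,1): Delta=0.3680 Bond=-66.5718
V0=3.9557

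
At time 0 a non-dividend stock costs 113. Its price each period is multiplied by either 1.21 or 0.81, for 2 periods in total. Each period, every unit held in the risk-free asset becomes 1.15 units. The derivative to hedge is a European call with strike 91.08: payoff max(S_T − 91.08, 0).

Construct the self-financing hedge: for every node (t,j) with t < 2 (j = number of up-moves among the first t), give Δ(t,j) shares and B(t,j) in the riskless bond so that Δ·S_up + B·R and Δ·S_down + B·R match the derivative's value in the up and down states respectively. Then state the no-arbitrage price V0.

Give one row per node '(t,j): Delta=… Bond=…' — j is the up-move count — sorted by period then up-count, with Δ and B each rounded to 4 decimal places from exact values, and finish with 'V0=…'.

(0,0): Delta=0.9511 Bond=-63.0572
(1,0): Delta=0.5373 Bond=-34.6386
(1,1): Delta=1.0000 Bond=-79.2000
V0=44.4187

No-arbitrage ⇒ martingale measure with p* = (R−d)/(u−d) = 0.8500.
At expiry t=2: V(2,0)=0.0000, V(2,1)=19.6713, V(2,2)=74.3633
  t=1,j=0: stock 91.5300 → up 110.7513 (V=19.6713), down 74.1393 (V=0.0000). Price 14.5397; hedge Δ=0.5373, bond B=-34.6386.
  t=1,j=1: stock 136.7300 → up 165.4433 (V=74.3633), down 110.7513 (V=19.6713). Price 57.5300; hedge Δ=1.0000, bond B=-79.2000.
  t=0,j=0: stock 113.0000 → up 136.7300 (V=57.5300), down 91.5300 (V=14.5397). Price 44.4187; hedge Δ=0.9511, bond B=-63.0572.
Root portfolio cost Δ·113+B reproduces V0=44.4187.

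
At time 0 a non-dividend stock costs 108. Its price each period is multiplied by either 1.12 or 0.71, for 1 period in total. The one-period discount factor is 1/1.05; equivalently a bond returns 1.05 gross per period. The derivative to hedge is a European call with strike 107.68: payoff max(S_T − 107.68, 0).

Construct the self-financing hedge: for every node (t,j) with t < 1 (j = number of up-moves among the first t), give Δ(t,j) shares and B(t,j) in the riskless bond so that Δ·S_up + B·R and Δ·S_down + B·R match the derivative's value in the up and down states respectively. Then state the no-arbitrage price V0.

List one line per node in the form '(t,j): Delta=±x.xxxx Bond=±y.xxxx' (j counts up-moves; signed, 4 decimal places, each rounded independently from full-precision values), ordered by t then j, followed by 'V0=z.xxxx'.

Risk-neutral probability p* = (R−d)/(u−d) = (1.05−0.71)/(1.12−0.71) = 0.8293.
Terminal values V(1,·): V(1,0)=0.0000, V(1,1)=13.2800
Node (0,0) S=108.0000: V=(p*·13.2800+(1−p*)·0.0000)/1.05=10.4883; Δ=(13.2800−0.0000)/(120.9600−76.6800)=0.2999; B=V−Δ·S=-21.9020
Self-financing check: at every node Δ·S+B equals the discounted successor values.

(0,0): Delta=0.2999 Bond=-21.9020
V0=10.4883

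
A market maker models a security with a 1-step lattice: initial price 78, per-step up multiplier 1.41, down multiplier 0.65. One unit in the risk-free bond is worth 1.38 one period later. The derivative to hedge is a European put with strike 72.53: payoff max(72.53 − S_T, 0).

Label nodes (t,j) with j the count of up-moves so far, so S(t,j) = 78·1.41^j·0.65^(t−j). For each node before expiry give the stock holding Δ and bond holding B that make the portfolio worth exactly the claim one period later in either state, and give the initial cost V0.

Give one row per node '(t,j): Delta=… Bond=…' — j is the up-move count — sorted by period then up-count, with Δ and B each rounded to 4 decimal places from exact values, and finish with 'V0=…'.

The replicating-portfolio and risk-neutral prices coincide; use p* = (1.38−0.65)/(1.41−0.65) = 0.9605 for the latter.
At expiry t=1: V(1,0)=21.8300, V(1,1)=0.0000
(0,0): S=78.0000. Δ = (V_up−V_dn)/(S_up−S_dn) = (0.0000−21.8300)/(109.9800−50.7000) = -0.3683. V = [p*·0.0000 + (1−p*)·21.8300]/1.38 = 0.6244. B = V − Δ·S = 29.3481.
Each (Δ,B) replicates both successor values, so the strategy is self-financing and V0 is arbitrage-free.

(0,0): Delta=-0.3683 Bond=29.3481
V0=0.6244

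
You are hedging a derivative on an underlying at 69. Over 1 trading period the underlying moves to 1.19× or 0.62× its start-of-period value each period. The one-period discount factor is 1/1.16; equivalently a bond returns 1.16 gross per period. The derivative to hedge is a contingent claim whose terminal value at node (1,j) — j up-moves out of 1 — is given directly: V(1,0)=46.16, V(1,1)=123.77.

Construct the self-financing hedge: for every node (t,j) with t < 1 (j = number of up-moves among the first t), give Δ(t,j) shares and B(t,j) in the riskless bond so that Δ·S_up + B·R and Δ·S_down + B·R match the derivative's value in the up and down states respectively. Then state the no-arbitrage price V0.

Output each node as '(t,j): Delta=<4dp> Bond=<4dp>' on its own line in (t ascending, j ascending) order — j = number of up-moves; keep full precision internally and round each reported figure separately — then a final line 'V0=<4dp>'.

(0,0): Delta=1.9733 Bond=-32.9809
V0=103.1770

The replicating-portfolio and risk-neutral prices coincide; use p* = (1.16−0.62)/(1.19−0.62) = 0.9474 for the latter.
Terminal values V(1,·): V(1,0)=46.1600, V(1,1)=123.7700
  t=0,j=0: stock 69.0000 → up 82.1100 (V=123.7700), down 42.7800 (V=46.1600). Price 103.1770; hedge Δ=1.9733, bond B=-32.9809.
Self-financing check: at every node Δ·S+B equals the discounted successor values.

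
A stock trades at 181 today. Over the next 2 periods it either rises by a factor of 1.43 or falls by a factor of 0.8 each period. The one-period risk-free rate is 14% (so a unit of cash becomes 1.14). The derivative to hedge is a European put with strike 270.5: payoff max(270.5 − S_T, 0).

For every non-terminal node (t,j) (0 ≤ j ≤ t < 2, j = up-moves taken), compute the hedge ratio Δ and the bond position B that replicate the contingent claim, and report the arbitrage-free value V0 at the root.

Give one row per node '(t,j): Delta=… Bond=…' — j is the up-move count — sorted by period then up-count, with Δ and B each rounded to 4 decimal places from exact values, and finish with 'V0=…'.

The replicating-portfolio and risk-neutral prices coincide; use p* = (1.14−0.8)/(1.43−0.8) = 0.5397 for the latter.
At expiry t=2: V(2,0)=154.6600, V(2,1)=63.4360, V(2,2)=0.0000
(1,0): S=144.8000. Δ = (V_up−V_dn)/(S_up−S_dn) = (63.4360−154.6600)/(207.0640−115.8400) = -1.0000. V = [p*·63.4360 + (1−p*)·154.6600]/1.14 = 92.4807. B = V − Δ·S = 237.2807.
(1,1): S=258.8300. Δ = (V_up−V_dn)/(S_up−S_dn) = (0.0000−63.4360)/(370.1269−207.0640) = -0.3890. V = [p*·0.0000 + (1−p*)·63.4360]/1.14 = 25.6146. B = V − Δ·S = 126.3067.
(0,0): S=181.0000. Δ = (V_up−V_dn)/(S_up−S_dn) = (25.6146−92.4807)/(258.8300−144.8000) = -0.5864. V = [p*·25.6146 + (1−p*)·92.4807]/1.14 = 49.4686. B = V − Δ·S = 155.6052.
Check: Δ(0,0)·S0 + B(0,0) = 49.4686 = V0.

(0,0): Delta=-0.5864 Bond=155.6052
(1,0): Delta=-1.0000 Bond=237.2807
(1,1): Delta=-0.3890 Bond=126.3067
V0=49.4686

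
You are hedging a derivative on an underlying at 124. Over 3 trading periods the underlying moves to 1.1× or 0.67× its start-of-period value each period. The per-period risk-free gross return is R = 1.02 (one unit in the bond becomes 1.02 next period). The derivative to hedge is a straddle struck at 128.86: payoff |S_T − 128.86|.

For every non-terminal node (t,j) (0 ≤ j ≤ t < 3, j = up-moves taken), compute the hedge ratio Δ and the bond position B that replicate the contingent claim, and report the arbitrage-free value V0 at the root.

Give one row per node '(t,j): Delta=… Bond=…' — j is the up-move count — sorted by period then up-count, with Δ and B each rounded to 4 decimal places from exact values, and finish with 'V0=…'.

(0,0): Delta=-0.1357 Bond=51.0311
(1,0): Delta=-1.0000 Bond=123.8562
(1,1): Delta=-0.0154 Bond=35.6392
(2,0): Delta=-1.0000 Bond=126.3333
(2,1): Delta=-1.0000 Bond=126.3333
(2,2): Delta=0.1217 Bond=15.7849
V0=34.2020

Risk-neutral probability p* = (R−d)/(u−d) = (1.02−0.67)/(1.1−0.67) = 0.8140.
Terminal values V(3,·): V(3,0)=91.5654, V(3,1)=67.6300, V(3,2)=28.3332, V(3,3)=36.1840
Node (2,0) S=55.6636: V=(p*·67.6300+(1−p*)·91.5654)/1.02=70.6697; Δ=(67.6300−91.5654)/(61.2300−37.2946)=-1.0000; B=V−Δ·S=126.3333
Node (2,1) S=91.3880: V=(p*·28.3332+(1−p*)·67.6300)/1.02=34.9453; Δ=(28.3332−67.6300)/(100.5268−61.2300)=-1.0000; B=V−Δ·S=126.3333
Node (2,2) S=150.0400: V=(p*·36.1840+(1−p*)·28.3332)/1.02=34.0425; Δ=(36.1840−28.3332)/(165.0440−100.5268)=0.1217; B=V−Δ·S=15.7849
Node (1,0) S=83.0800: V=(p*·34.9453+(1−p*)·70.6697)/1.02=40.7762; Δ=(34.9453−70.6697)/(91.3880−55.6636)=-1.0000; B=V−Δ·S=123.8562
Node (1,1) S=136.4000: V=(p*·34.0425+(1−p*)·34.9453)/1.02=33.5397; Δ=(34.0425−34.9453)/(150.0400−91.3880)=-0.0154; B=V−Δ·S=35.6392
Node (0,0) S=124.0000: V=(p*·33.5397+(1−p*)·40.7762)/1.02=34.2020; Δ=(33.5397−40.7762)/(136.4000−83.0800)=-0.1357; B=V−Δ·S=51.0311
Check: Δ(0,0)·S0 + B(0,0) = 34.2020 = V0.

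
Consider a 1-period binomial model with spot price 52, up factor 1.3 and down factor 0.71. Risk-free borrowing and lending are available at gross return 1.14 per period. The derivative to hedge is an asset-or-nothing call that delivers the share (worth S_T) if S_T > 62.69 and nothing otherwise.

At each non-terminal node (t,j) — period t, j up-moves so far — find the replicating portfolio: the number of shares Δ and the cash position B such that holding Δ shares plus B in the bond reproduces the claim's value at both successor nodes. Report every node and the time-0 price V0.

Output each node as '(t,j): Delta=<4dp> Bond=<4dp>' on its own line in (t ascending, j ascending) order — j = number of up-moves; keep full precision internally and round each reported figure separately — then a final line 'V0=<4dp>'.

Since d<R<u, set p* = (R−d)/(u−d) = 0.7288; price each node as the discounted p*-expectation of its children.
Terminal payoffs: V(1,0)=0.0000, V(1,1)=67.6000
  t=0,j=0: stock 52.0000 → up 67.6000 (V=67.6000), down 36.9200 (V=0.0000). Price 43.2174; hedge Δ=2.2034, bond B=-71.3589.
Check: Δ(0,0)·S0 + B(0,0) = 43.2174 = V0.

(0,0): Delta=2.2034 Bond=-71.3589
V0=43.2174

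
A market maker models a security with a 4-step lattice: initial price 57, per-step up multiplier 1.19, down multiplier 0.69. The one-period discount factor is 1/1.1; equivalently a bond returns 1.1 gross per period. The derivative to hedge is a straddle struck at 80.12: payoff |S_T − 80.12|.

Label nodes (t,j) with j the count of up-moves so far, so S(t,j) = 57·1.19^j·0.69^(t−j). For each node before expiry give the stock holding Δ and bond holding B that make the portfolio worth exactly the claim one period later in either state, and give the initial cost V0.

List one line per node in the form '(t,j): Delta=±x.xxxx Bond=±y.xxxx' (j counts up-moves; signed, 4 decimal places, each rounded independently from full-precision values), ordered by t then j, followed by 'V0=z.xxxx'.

(0,0): Delta=-0.0063 Bond=19.1921
(1,0): Delta=-1.0000 Bond=60.1953
(1,1): Delta=0.1202 Bond=12.5318
(2,0): Delta=-1.0000 Bond=66.2149
(2,1): Delta=-1.0000 Bond=66.2149
(2,2): Delta=0.2628 Bond=2.2760
(3,0): Delta=-1.0000 Bond=72.8364
(3,1): Delta=-1.0000 Bond=72.8364
(3,2): Delta=-1.0000 Bond=72.8364
(3,3): Delta=0.4235 Bond=-12.9352
V0=18.8356

No-arbitrage ⇒ martingale measure with p* = (R−d)/(u−d) = 0.8200.
Terminal values V(4,·): V(4,0)=67.1997, V(4,1)=57.8372, V(4,2)=41.6903, V(4,3)=13.8427, V(4,4)=34.1843
Node (3,0) S=18.7250: V=(p*·57.8372+(1−p*)·67.1997)/1.1=54.1114; Δ=(57.8372−67.1997)/(22.2828−12.9203)=-1.0000; B=V−Δ·S=72.8364
Node (3,1) S=32.2939: V=(p*·41.6903+(1−p*)·57.8372)/1.1=40.5425; Δ=(41.6903−57.8372)/(38.4297−22.2828)=-1.0000; B=V−Δ·S=72.8364
Node (3,2) S=55.6952: V=(p*·13.8427+(1−p*)·41.6903)/1.1=17.1412; Δ=(13.8427−41.6903)/(66.2773−38.4297)=-1.0000; B=V−Δ·S=72.8364
Node (3,3) S=96.0541: V=(p*·34.1843+(1−p*)·13.8427)/1.1=27.7480; Δ=(34.1843−13.8427)/(114.3043−66.2773)=0.4235; B=V−Δ·S=-12.9352
Node (2,0) S=27.1377: V=(p*·40.5425+(1−p*)·54.1114)/1.1=39.0772; Δ=(40.5425−54.1114)/(32.2939−18.7250)=-1.0000; B=V−Δ·S=66.2149
Node (2,1) S=46.8027: V=(p*·17.1412+(1−p*)·40.5425)/1.1=19.4122; Δ=(17.1412−40.5425)/(55.6952−32.2939)=-1.0000; B=V−Δ·S=66.2149
Node (2,2) S=80.7177: V=(p*·27.7480+(1−p*)·17.1412)/1.1=23.4898; Δ=(27.7480−17.1412)/(96.0541−55.6952)=0.2628; B=V−Δ·S=2.2760
Node (1,0) S=39.3300: V=(p*·19.4122+(1−p*)·39.0772)/1.1=20.8653; Δ=(19.4122−39.0772)/(46.8027−27.1377)=-1.0000; B=V−Δ·S=60.1953
Node (1,1) S=67.8300: V=(p*·23.4898+(1−p*)·19.4122)/1.1=20.6871; Δ=(23.4898−19.4122)/(80.7177−46.8027)=0.1202; B=V−Δ·S=12.5318
Node (0,0) S=57.0000: V=(p*·20.6871+(1−p*)·20.8653)/1.1=18.8356; Δ=(20.6871−20.8653)/(67.8300−39.3300)=-0.0063; B=V−Δ·S=19.1921
Each (Δ,B) replicates both successor values, so the strategy is self-financing and V0 is arbitrage-free.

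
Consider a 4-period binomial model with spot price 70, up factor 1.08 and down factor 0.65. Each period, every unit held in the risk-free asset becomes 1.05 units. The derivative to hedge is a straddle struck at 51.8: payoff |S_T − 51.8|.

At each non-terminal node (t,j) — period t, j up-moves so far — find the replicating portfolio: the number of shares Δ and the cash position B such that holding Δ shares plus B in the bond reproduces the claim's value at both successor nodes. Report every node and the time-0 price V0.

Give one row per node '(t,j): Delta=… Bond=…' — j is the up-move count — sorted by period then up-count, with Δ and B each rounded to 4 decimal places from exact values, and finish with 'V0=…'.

(0,0): Delta=0.8092 Bond=-28.4776
(1,0): Delta=-0.5574 Bond=32.2791
(1,1): Delta=0.8709 Bond=-34.5651
(2,0): Delta=-1.0000 Bond=46.9841
(2,1): Delta=-0.5374 Bond=32.9113
(2,2): Delta=0.9345 Bond=-41.4837
(3,0): Delta=-1.0000 Bond=49.3333
(3,1): Delta=-1.0000 Bond=49.3333
(3,2): Delta=-0.5165 Bond=33.4486
(3,3): Delta=1.0000 Bond=-49.3333
V0=28.1696

No-arbitrage ⇒ martingale measure with p* = (R−d)/(u−d) = 0.9302.
Terminal values V(4,·): V(4,0)=39.3046, V(4,1)=31.0383, V(4,2)=17.3037, V(4,3)=5.5169, V(4,4)=43.4342
(3,0): S=19.2237. Δ = (V_up−V_dn)/(S_up−S_dn) = (31.0383−39.3046)/(20.7616−12.4954) = -1.0000. V = [p*·31.0383 + (1−p*)·39.3046]/1.05 = 30.1096. B = V − Δ·S = 49.3333.
(3,1): S=31.9410. Δ = (V_up−V_dn)/(S_up−S_dn) = (17.3037−31.0383)/(34.4963−20.7617) = -1.0000. V = [p*·17.3037 + (1−p*)·31.0383]/1.05 = 17.3923. B = V − Δ·S = 49.3333.
(3,2): S=53.0712. Δ = (V_up−V_dn)/(S_up−S_dn) = (5.5169−17.3037)/(57.3169−34.4963) = -0.5165. V = [p*·5.5169 + (1−p*)·17.3037]/1.05 = 6.0374. B = V − Δ·S = 33.4486.
(3,3): S=88.1798. Δ = (V_up−V_dn)/(S_up−S_dn) = (43.4342−5.5169)/(95.2342−57.3169) = 1.0000. V = [p*·43.4342 + (1−p*)·5.5169]/1.05 = 38.8465. B = V − Δ·S = -49.3333.
(2,0): S=29.5750. Δ = (V_up−V_dn)/(S_up−S_dn) = (17.3923−30.1096)/(31.9410−19.2238) = -1.0000. V = [p*·17.3923 + (1−p*)·30.1096]/1.05 = 17.4091. B = V − Δ·S = 46.9841.
(2,1): S=49.1400. Δ = (V_up−V_dn)/(S_up−S_dn) = (6.0374−17.3923)/(53.0712−31.9410) = -0.5374. V = [p*·6.0374 + (1−p*)·17.3923]/1.05 = 6.5044. B = V − Δ·S = 32.9113.
(2,2): S=81.6480. Δ = (V_up−V_dn)/(S_up−S_dn) = (38.8465−6.0374)/(88.1798−53.0712) = 0.9345. V = [p*·38.8465 + (1−p*)·6.0374]/1.05 = 34.8167. B = V − Δ·S = -41.4837.
(1,0): S=45.5000. Δ = (V_up−V_dn)/(S_up−S_dn) = (6.5044−17.4091)/(49.1400−29.5750) = -0.5574. V = [p*·6.5044 + (1−p*)·17.4091]/1.05 = 6.9192. B = V − Δ·S = 32.2791.
(1,1): S=75.6000. Δ = (V_up−V_dn)/(S_up−S_dn) = (34.8167−6.5044)/(81.6480−49.1400) = 0.8709. V = [p*·34.8167 + (1−p*)·6.5044]/1.05 = 31.2775. B = V − Δ·S = -34.5651.
(0,0): S=70.0000. Δ = (V_up−V_dn)/(S_up−S_dn) = (31.2775−6.9192)/(75.6000−45.5000) = 0.8092. V = [p*·31.2775 + (1−p*)·6.9192]/1.05 = 28.1696. B = V − Δ·S = -28.4776.
Self-financing check: at every node Δ·S+B equals the discounted successor values.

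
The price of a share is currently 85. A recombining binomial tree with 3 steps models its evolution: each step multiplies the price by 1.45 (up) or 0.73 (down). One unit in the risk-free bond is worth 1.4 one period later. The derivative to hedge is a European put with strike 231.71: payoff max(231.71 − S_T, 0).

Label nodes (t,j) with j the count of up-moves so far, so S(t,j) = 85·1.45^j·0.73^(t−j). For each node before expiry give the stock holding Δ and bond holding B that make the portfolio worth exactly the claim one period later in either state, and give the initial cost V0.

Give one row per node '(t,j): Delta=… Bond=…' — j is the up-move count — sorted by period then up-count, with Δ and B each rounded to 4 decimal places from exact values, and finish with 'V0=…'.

Since d<R<u, set p* = (R−d)/(u−d) = 0.9306; price each node as the discounted p*-expectation of its children.
At expiry t=3: V(3,0)=198.6436, V(3,1)=166.0301, V(3,2)=101.2499, V(3,3)=0.0000
(2,0): S=45.2965. Δ = (V_up−V_dn)/(S_up−S_dn) = (166.0301−198.6436)/(65.6799−33.0664) = -1.0000. V = [p*·166.0301 + (1−p*)·198.6436]/1.4 = 120.2106. B = V − Δ·S = 165.5071.
(2,1): S=89.9725. Δ = (V_up−V_dn)/(S_up−S_dn) = (101.2499−166.0301)/(130.4601−65.6799) = -1.0000. V = [p*·101.2499 + (1−p*)·166.0301]/1.4 = 75.5346. B = V − Δ·S = 165.5071.
(2,2): S=178.7125. Δ = (V_up−V_dn)/(S_up−S_dn) = (0.0000−101.2499)/(259.1331−130.4601) = -0.7869. V = [p*·0.0000 + (1−p*)·101.2499]/1.4 = 5.0223. B = V − Δ·S = 145.6471.
(1,0): S=62.0500. Δ = (V_up−V_dn)/(S_up−S_dn) = (75.5346−120.2106)/(89.9725−45.2965) = -1.0000. V = [p*·75.5346 + (1−p*)·120.2106]/1.4 = 56.1694. B = V − Δ·S = 118.2194.
(1,1): S=123.2500. Δ = (V_up−V_dn)/(S_up−S_dn) = (5.0223−75.5346)/(178.7125−89.9725) = -0.7946. V = [p*·5.0223 + (1−p*)·75.5346]/1.4 = 7.0850. B = V − Δ·S = 105.0188.
(0,0): S=85.0000. Δ = (V_up−V_dn)/(S_up−S_dn) = (7.0850−56.1694)/(123.2500−62.0500) = -0.8020. V = [p*·7.0850 + (1−p*)·56.1694]/1.4 = 7.4955. B = V − Δ·S = 75.6682.
Each (Δ,B) replicates both successor values, so the strategy is self-financing and V0 is arbitrage-free.

(0,0): Delta=-0.8020 Bond=75.6682
(1,0): Delta=-1.0000 Bond=118.2194
(1,1): Delta=-0.7946 Bond=105.0188
(2,0): Delta=-1.0000 Bond=165.5071
(2,1): Delta=-1.0000 Bond=165.5071
(2,2): Delta=-0.7869 Bond=145.6471
V0=7.4955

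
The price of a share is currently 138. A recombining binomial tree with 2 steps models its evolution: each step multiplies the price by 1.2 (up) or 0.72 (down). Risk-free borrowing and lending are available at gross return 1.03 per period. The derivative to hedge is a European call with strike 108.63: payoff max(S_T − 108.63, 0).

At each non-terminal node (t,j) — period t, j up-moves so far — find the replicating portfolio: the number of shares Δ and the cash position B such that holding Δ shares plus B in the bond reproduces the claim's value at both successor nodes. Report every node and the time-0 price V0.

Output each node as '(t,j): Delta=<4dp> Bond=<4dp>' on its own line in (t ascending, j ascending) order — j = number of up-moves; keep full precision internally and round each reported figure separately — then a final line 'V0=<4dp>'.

Since d<R<u, set p* = (R−d)/(u−d) = 0.6458; price each node as the discounted p*-expectation of its children.
Terminal values V(2,·): V(2,0)=0.0000, V(2,1)=10.6020, V(2,2)=90.0900
Node (1,0) S=99.3600: V=(p*·10.6020+(1−p*)·0.0000)/1.03=6.6477; Δ=(10.6020−0.0000)/(119.2320−71.5392)=0.2223; B=V−Δ·S=-15.4398
Node (1,1) S=165.6000: V=(p*·90.0900+(1−p*)·10.6020)/1.03=60.1340; Δ=(90.0900−10.6020)/(198.7200−119.2320)=1.0000; B=V−Δ·S=-105.4660
Node (0,0) S=138.0000: V=(p*·60.1340+(1−p*)·6.6477)/1.03=39.9912; Δ=(60.1340−6.6477)/(165.6000−99.3600)=0.8075; B=V−Δ·S=-71.4386
Root portfolio cost Δ·138+B reproduces V0=39.9912.

(0,0): Delta=0.8075 Bond=-71.4386
(1,0): Delta=0.2223 Bond=-15.4398
(1,1): Delta=1.0000 Bond=-105.4660
V0=39.9912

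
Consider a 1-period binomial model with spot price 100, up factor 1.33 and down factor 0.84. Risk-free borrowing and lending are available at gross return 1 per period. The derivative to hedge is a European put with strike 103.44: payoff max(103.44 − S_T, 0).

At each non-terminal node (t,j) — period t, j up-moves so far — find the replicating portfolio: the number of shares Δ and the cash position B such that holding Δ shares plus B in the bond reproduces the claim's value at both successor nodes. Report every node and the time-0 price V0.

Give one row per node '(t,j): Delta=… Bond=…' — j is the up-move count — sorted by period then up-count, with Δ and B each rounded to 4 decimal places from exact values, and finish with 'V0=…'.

(0,0): Delta=-0.3967 Bond=52.7657
V0=13.0922

Risk-neutral probability p* = (R−d)/(u−d) = (1−0.84)/(1.33−0.84) = 0.3265.
Payoff layer (t=1): V(1,0)=19.4400, V(1,1)=0.0000
Node (0,0) S=100.0000: V=(p*·0.0000+(1−p*)·19.4400)/1=13.0922; Δ=(0.0000−19.4400)/(133.0000−84.0000)=-0.3967; B=V−Δ·S=52.7657
The time-0 hedge costs 13.0922, which is the no-arbitrage price.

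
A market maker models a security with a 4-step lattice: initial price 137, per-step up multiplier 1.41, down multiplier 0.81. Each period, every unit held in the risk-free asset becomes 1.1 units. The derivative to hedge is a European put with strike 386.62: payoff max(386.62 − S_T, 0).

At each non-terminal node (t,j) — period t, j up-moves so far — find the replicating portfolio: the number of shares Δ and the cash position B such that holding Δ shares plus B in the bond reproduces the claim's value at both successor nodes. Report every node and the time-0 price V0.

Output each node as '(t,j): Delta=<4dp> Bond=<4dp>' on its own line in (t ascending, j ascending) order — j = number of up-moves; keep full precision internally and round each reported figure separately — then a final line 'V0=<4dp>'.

No-arbitrage ⇒ martingale measure with p* = (R−d)/(u−d) = 0.4833.
Payoff layer (t=4): V(4,0)=327.6460, V(4,1)=283.9615, V(4,2)=207.9182, V(4,3)=75.5466, V(4,4)=0.0000
  t=3,j=0: stock 72.8074 → up 102.6585 (V=283.9615), down 58.9740 (V=327.6460). Price 278.6653; hedge Δ=-1.0000, bond B=351.4727.
  t=3,j=1: stock 126.7388 → up 178.7018 (V=207.9182), down 102.6585 (V=283.9615). Price 224.7339; hedge Δ=-1.0000, bond B=351.4727.
  t=3,j=2: stock 220.6195 → up 311.0734 (V=75.5466), down 178.7018 (V=207.9182). Price 130.8533; hedge Δ=-1.0000, bond B=351.4727.
  t=3,j=3: stock 384.0413 → up 541.4982 (V=0.0000), down 311.0734 (V=75.5466). Price 35.4840; hedge Δ=-0.3279, bond B=161.3949.
  t=2,j=0: stock 89.8857 → up 126.7388 (V=224.7339), down 72.8074 (V=278.6653). Price 229.6350; hedge Δ=-1.0000, bond B=319.5207.
  t=2,j=1: stock 156.4677 → up 220.6195 (V=130.8533), down 126.7388 (V=224.7339). Price 163.0530; hedge Δ=-1.0000, bond B=319.5207.
  t=2,j=2: stock 272.3697 → up 384.0413 (V=35.4840), down 220.6195 (V=130.8533). Price 77.0528; hedge Δ=-0.5836, bond B=236.0016.
  t=1,j=0: stock 110.9700 → up 156.4677 (V=163.0530), down 89.8857 (V=229.6350). Price 179.5033; hedge Δ=-1.0000, bond B=290.4733.
  t=1,j=1: stock 193.1700 → up 272.3697 (V=77.0528), down 156.4677 (V=163.0530). Price 110.4420; hedge Δ=-0.7420, bond B=253.7756.
  t=0,j=0: stock 137.0000 → up 193.1700 (V=110.4420), down 110.9700 (V=179.5033). Price 132.8397; hedge Δ=-0.8402, bond B=247.9419.
Each (Δ,B) replicates both successor values, so the strategy is self-financing and V0 is arbitrage-free.

(0,0): Delta=-0.8402 Bond=247.9419
(1,0): Delta=-1.0000 Bond=290.4733
(1,1): Delta=-0.7420 Bond=253.7756
(2,0): Delta=-1.0000 Bond=319.5207
(2,1): Delta=-1.0000 Bond=319.5207
(2,2): Delta=-0.5836 Bond=236.0016
(3,0): Delta=-1.0000 Bond=351.4727
(3,1): Delta=-1.0000 Bond=351.4727
(3,2): Delta=-1.0000 Bond=351.4727
(3,3): Delta=-0.3279 Bond=161.3949
V0=132.8397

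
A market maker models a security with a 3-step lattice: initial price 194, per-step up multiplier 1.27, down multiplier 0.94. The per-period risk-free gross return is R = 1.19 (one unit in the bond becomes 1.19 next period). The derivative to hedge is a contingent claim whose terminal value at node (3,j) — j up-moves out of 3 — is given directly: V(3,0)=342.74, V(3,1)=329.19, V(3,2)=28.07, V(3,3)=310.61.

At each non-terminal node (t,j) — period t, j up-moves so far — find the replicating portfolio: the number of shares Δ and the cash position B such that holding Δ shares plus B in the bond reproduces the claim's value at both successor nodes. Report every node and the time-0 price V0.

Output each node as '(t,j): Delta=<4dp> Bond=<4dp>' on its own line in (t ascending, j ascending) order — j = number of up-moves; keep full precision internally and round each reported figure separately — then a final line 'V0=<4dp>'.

Under the risk-neutral measure, an up-move has probability p* = (R−d)/(u−d) = 0.7576 and values discount at R = 1.19.
Terminal values V(3,·): V(3,0)=342.7400, V(3,1)=329.1900, V(3,2)=28.0700, V(3,3)=310.6100
Node (2,0) S=171.4184: V=(p*·329.1900+(1−p*)·342.7400)/1.19=279.3906; Δ=(329.1900−342.7400)/(217.7014−161.1333)=-0.2395; B=V−Δ·S=320.4512
Node (2,1) S=231.5972: V=(p*·28.0700+(1−p*)·329.1900)/1.19=84.9318; Δ=(28.0700−329.1900)/(294.1284−217.7014)=-3.9400; B=V−Δ·S=997.4166
Node (2,2) S=312.9026: V=(p*·310.6100+(1−p*)·28.0700)/1.19=203.4584; Δ=(310.6100−28.0700)/(397.3863−294.1284)=2.7363; B=V−Δ·S=-652.7235
Node (1,0) S=182.3600: V=(p*·84.9318+(1−p*)·279.3906)/1.19=110.9860; Δ=(84.9318−279.3906)/(231.5972−171.4184)=-3.2314; B=V−Δ·S=700.2553
Node (1,1) S=246.3800: V=(p*·203.4584+(1−p*)·84.9318)/1.19=146.8274; Δ=(203.4584−84.9318)/(312.9026−231.5972)=1.4578; B=V−Δ·S=-212.3441
Node (0,0) S=194.0000: V=(p*·146.8274+(1−p*)·110.9860)/1.19=116.0828; Δ=(146.8274−110.9860)/(246.3800−182.3600)=0.5598; B=V−Δ·S=7.4724
The time-0 hedge costs 116.0828, which is the no-arbitrage price.

(0,0): Delta=0.5598 Bond=7.4724
(1,0): Delta=-3.2314 Bond=700.2553
(1,1): Delta=1.4578 Bond=-212.3441
(2,0): Delta=-0.2395 Bond=320.4512
(2,1): Delta=-3.9400 Bond=997.4166
(2,2): Delta=2.7363 Bond=-652.7235
V0=116.0828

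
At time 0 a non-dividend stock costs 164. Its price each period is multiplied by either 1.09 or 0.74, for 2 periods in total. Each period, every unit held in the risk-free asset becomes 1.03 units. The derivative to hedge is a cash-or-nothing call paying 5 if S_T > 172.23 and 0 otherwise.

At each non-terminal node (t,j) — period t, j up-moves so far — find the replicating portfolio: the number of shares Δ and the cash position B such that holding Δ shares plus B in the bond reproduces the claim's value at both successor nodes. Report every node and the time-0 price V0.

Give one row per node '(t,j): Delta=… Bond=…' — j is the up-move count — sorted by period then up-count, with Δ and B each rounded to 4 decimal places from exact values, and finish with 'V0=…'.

Since d<R<u, set p* = (R−d)/(u−d) = 0.8286; price each node as the discounted p*-expectation of its children.
Payoff layer (t=2): V(2,0)=0.0000, V(2,1)=0.0000, V(2,2)=5.0000
(1,0): S=121.3600. Δ = (V_up−V_dn)/(S_up−S_dn) = (0.0000−0.0000)/(132.2824−89.8064) = 0.0000. V = [p*·0.0000 + (1−p*)·0.0000]/1.03 = 0.0000. B = V − Δ·S = 0.0000.
(1,1): S=178.7600. Δ = (V_up−V_dn)/(S_up−S_dn) = (5.0000−0.0000)/(194.8484−132.2824) = 0.0799. V = [p*·5.0000 + (1−p*)·0.0000]/1.03 = 4.0222. B = V − Δ·S = -10.2635.
(0,0): S=164.0000. Δ = (V_up−V_dn)/(S_up−S_dn) = (4.0222−0.0000)/(178.7600−121.3600) = 0.0701. V = [p*·4.0222 + (1−p*)·0.0000]/1.03 = 3.2356. B = V − Δ·S = -8.2564.
Self-financing check: at every node Δ·S+B equals the discounted successor values.

(0,0): Delta=0.0701 Bond=-8.2564
(1,0): Delta=0.0000 Bond=0.0000
(1,1): Delta=0.0799 Bond=-10.2635
V0=3.2356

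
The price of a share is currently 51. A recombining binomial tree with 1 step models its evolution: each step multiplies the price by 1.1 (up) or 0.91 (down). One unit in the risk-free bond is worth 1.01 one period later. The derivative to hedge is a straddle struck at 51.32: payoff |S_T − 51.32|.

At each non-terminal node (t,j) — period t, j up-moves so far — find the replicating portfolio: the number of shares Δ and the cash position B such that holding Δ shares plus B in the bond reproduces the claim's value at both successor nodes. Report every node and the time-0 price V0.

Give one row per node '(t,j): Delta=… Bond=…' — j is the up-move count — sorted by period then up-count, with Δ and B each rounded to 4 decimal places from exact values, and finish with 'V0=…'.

(0,0): Delta=-0.0134 Bond=5.4779
V0=4.7936

The replicating-portfolio and risk-neutral prices coincide; use p* = (1.01−0.91)/(1.1−0.91) = 0.5263 for the latter.
Payoff layer (t=1): V(1,0)=4.9100, V(1,1)=4.7800
Node (0,0) S=51.0000: V=(p*·4.7800+(1−p*)·4.9100)/1.01=4.7936; Δ=(4.7800−4.9100)/(56.1000−46.4100)=-0.0134; B=V−Δ·S=5.4779
Self-financing check: at every node Δ·S+B equals the discounted successor values.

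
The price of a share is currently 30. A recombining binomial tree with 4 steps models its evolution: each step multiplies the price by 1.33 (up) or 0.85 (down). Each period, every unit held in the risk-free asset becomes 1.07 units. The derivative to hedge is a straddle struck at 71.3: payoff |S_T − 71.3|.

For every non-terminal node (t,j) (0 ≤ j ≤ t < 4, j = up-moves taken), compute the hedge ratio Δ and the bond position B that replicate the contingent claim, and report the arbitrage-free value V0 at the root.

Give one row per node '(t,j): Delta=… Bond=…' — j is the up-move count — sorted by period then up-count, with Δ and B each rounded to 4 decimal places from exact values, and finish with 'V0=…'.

The replicating-portfolio and risk-neutral prices coincide; use p* = (1.07−0.85)/(1.33−0.85) = 0.4583 for the latter.
Payoff layer (t=4): V(4,0)=55.6398, V(4,1)=46.7964, V(4,2)=32.9591, V(4,3)=11.3078, V(4,4)=22.5702
(3,0): S=18.4237. Δ = (V_up−V_dn)/(S_up−S_dn) = (46.7964−55.6398)/(24.5036−15.6602) = -1.0000. V = [p*·46.7964 + (1−p*)·55.6398]/1.07 = 48.2118. B = V − Δ·S = 66.6355.
(3,1): S=28.8278. Δ = (V_up−V_dn)/(S_up−S_dn) = (32.9591−46.7964)/(38.3409−24.5036) = -1.0000. V = [p*·32.9591 + (1−p*)·46.7964]/1.07 = 37.8078. B = V − Δ·S = 66.6355.
(3,2): S=45.1070. Δ = (V_up−V_dn)/(S_up−S_dn) = (11.3078−32.9591)/(59.9922−38.3409) = -1.0000. V = [p*·11.3078 + (1−p*)·32.9591]/1.07 = 21.5286. B = V − Δ·S = 66.6355.
(3,3): S=70.5791. Δ = (V_up−V_dn)/(S_up−S_dn) = (22.5702−11.3078)/(93.8702−59.9922) = 0.3324. V = [p*·22.5702 + (1−p*)·11.3078]/1.07 = 15.3923. B = V − Δ·S = -8.0712.
(2,0): S=21.6750. Δ = (V_up−V_dn)/(S_up−S_dn) = (37.8078−48.2118)/(28.8277−18.4237) = -1.0000. V = [p*·37.8078 + (1−p*)·48.2118]/1.07 = 40.6012. B = V − Δ·S = 62.2762.
(2,1): S=33.9150. Δ = (V_up−V_dn)/(S_up−S_dn) = (21.5286−37.8078)/(45.1070−28.8278) = -1.0000. V = [p*·21.5286 + (1−p*)·37.8078]/1.07 = 28.3612. B = V − Δ·S = 62.2762.
(2,2): S=53.0670. Δ = (V_up−V_dn)/(S_up−S_dn) = (15.3923−21.5286)/(70.5791−45.1070) = -0.2409. V = [p*·15.3923 + (1−p*)·21.5286]/1.07 = 17.4917. B = V − Δ·S = 30.2756.
(1,0): S=25.5000. Δ = (V_up−V_dn)/(S_up−S_dn) = (28.3612−40.6012)/(33.9150−21.6750) = -1.0000. V = [p*·28.3612 + (1−p*)·40.6012]/1.07 = 32.7020. B = V − Δ·S = 58.2020.
(1,1): S=39.9000. Δ = (V_up−V_dn)/(S_up−S_dn) = (17.4917−28.3612)/(53.0670−33.9150) = -0.5675. V = [p*·17.4917 + (1−p*)·28.3612]/1.07 = 21.8498. B = V − Δ·S = 44.4946.
(0,0): S=30.0000. Δ = (V_up−V_dn)/(S_up−S_dn) = (21.8498−32.7020)/(39.9000−25.5000) = -0.7536. V = [p*·21.8498 + (1−p*)·32.7020]/1.07 = 25.9141. B = V − Δ·S = 48.5229.
Root portfolio cost Δ·30+B reproduces V0=25.9141.

(0,0): Delta=-0.7536 Bond=48.5229
(1,0): Delta=-1.0000 Bond=58.2020
(1,1): Delta=-0.5675 Bond=44.4946
(2,0): Delta=-1.0000 Bond=62.2762
(2,1): Delta=-1.0000 Bond=62.2762
(2,2): Delta=-0.2409 Bond=30.2756
(3,0): Delta=-1.0000 Bond=66.6355
(3,1): Delta=-1.0000 Bond=66.6355
(3,2): Delta=-1.0000 Bond=66.6355
(3,3): Delta=0.3324 Bond=-8.0712
V0=25.9141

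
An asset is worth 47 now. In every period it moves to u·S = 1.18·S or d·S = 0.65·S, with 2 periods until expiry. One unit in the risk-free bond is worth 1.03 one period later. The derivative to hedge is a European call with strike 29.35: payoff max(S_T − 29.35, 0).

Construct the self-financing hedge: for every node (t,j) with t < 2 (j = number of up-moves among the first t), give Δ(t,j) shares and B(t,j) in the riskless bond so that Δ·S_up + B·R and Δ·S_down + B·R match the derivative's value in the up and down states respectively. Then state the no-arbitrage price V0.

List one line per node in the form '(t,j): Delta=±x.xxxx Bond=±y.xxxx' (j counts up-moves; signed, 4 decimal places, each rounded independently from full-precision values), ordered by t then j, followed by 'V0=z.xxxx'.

(0,0): Delta=0.8953 Bond=-22.0272
(1,0): Delta=0.4137 Bond=-7.9765
(1,1): Delta=1.0000 Bond=-28.4951
V0=20.0515

Risk-neutral probability p* = (R−d)/(u−d) = (1.03−0.65)/(1.18−0.65) = 0.7170.
Payoff layer (t=2): V(2,0)=0.0000, V(2,1)=6.6990, V(2,2)=36.0928
  t=1,j=0: stock 30.5500 → up 36.0490 (V=6.6990), down 19.8575 (V=0.0000). Price 4.6632; hedge Δ=0.4137, bond B=-7.9765.
  t=1,j=1: stock 55.4600 → up 65.4428 (V=36.0928), down 36.0490 (V=6.6990). Price 26.9649; hedge Δ=1.0000, bond B=-28.4951.
  t=0,j=0: stock 47.0000 → up 55.4600 (V=26.9649), down 30.5500 (V=4.6632). Price 20.0515; hedge Δ=0.8953, bond B=-22.0272.
Self-financing check: at every node Δ·S+B equals the discounted successor values.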